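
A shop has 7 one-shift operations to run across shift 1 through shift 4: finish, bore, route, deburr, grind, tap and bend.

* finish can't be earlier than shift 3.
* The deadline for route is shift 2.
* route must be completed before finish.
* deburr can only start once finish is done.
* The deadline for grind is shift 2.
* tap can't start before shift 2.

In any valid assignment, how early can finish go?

Finish is available from shift 3; downstream work caps finish at shift 3.
finish at shift 3 is achievable: finish -> shift 3; bore -> shift 1; route -> shift 1; deburr -> shift 4; grind -> shift 1; tap -> shift 2; bend -> shift 1.

shift 3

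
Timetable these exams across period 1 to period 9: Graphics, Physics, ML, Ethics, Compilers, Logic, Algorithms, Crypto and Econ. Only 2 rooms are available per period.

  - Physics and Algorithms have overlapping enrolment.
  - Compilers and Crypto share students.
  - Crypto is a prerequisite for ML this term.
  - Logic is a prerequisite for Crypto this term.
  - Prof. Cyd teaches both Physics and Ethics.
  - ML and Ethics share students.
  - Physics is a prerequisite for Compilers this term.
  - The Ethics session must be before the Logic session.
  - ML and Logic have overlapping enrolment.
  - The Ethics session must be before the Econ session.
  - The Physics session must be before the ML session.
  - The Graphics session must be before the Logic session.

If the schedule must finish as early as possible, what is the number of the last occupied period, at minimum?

5

The precedence chain requires at least 4 distinct periods.
With at most 2 per period and 9 exams, at least 5 periods are needed.
5 works (last occupied period: period 5): for example Physics in period 2, Ethics in period 1, ML in period 4, Graphics in period 1, Compilers in period 4, Algorithms in period 5, Crypto in period 3, Econ in period 3, Logic in period 2.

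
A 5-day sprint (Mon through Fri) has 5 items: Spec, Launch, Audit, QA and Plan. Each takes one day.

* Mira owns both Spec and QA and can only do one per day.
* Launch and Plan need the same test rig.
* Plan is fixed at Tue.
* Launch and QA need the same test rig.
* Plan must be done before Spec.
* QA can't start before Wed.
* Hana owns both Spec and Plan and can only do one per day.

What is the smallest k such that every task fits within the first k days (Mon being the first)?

The precedence chain requires at least 2 distinct days.
QA can't be placed before Wed — that is day 3 counting from Mon — so the schedule must run through at least 3 days.
Could 3 days be enough, i.e. nothing placed later than Wed? No: QA's window within 3 days is {Wed}; Plan's window within 3 days is {Tue}; Spec must come after Plan (at Tue or later) → {Wed}; QA can't share with Spec (Wed) → nothing is left.
So 3 days is not enough.
4 works (last occupied day: Thu): for example Spec=Thu; Audit=Mon; Plan=Tue; QA=Wed; Launch=Mon.

4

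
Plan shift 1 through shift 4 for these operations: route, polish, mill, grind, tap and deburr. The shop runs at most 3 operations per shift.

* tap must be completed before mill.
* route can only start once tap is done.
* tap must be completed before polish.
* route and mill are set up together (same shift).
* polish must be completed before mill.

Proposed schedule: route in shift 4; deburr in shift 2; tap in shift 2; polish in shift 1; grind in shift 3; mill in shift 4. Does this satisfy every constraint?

Invalid. tap must be completed before polish.

The shop runs at most 3 operations per shift — holds.
route and mill are set up together (same shift) — holds.
tap must be completed before polish — violated.
route can only start once tap is done — holds.
polish must be completed before mill — holds.
tap must be completed before mill — holds.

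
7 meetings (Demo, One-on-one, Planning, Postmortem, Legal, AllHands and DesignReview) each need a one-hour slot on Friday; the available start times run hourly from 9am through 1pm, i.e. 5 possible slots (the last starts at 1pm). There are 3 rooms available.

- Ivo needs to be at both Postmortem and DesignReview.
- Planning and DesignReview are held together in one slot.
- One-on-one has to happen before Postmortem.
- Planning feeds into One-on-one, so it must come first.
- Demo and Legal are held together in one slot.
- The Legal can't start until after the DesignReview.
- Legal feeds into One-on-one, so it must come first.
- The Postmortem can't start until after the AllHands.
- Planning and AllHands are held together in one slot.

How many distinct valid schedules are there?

Splitting on Demo: it can be 10am (3), 11am (2). Listing each branch's schedules as (One-on-one, Planning, Postmortem, Legal, AllHands, DesignReview):
Demo=10am: (11am,9am,12pm,10am,9am,9am) (11am,9am,1pm,10am,9am,9am) (12pm,9am,1pm,10am,9am,9am) — 3.
Demo=11am: (12pm,9am,1pm,11am,9am,9am) (12pm,10am,1pm,11am,10am,10am) — 2.
Summing: 3 + 2 = 5.

5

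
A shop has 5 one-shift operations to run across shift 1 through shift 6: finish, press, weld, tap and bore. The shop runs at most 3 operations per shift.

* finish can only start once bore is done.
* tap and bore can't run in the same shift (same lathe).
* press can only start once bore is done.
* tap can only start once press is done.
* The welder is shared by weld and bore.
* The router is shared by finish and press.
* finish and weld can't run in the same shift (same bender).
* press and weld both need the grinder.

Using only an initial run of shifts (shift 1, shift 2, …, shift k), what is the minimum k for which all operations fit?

4 shifts

The precedence chain requires at least 3 distinct shifts.
With at most 3 per shift and 5 operations, at least 2 shifts are needed.
Could 3 shifts be enough, i.e. nothing placed later than shift 3? No: press must come after bore (at shift 1 or later) → {shift 2, shift 3}; bore must come before press (at shift 3 or earlier) → {shift 1, shift 2}; finish must come after bore (at shift 1 or later) → {shift 2, shift 3}; tap must come after press (at shift 2 or later) → {shift 3}; press must come before tap (at shift 3 or earlier) → {shift 2}; weld can't share with press (shift 2) → {shift 1, shift 3}; finish can't share with press (shift 2) → {shift 3}; weld can't share with finish (shift 3) → {shift 1}; bore must come before press (at shift 2 or earlier) → {shift 1}; bore can't share with weld (shift 1) → nothing is left.
So 3 shifts is not enough.
4 works (last occupied shift: shift 4): for example finish -> shift 3; press -> shift 2; bore -> shift 1; weld -> shift 4; tap -> shift 3.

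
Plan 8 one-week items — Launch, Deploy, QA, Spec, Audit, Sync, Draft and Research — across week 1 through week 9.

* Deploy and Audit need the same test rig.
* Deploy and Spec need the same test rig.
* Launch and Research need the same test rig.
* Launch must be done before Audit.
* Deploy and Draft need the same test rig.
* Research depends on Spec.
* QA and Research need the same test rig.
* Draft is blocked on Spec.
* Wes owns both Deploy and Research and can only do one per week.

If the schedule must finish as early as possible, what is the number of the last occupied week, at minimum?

week 3

The precedence chain requires at least 2 distinct weeks.
Could 2 weeks be enough, i.e. nothing placed later than week 2? No: Research must come after Spec (at week 1 or later) → {week 2}; Spec must come before Research (at week 2 or earlier) → {week 1}; Deploy can't share with Research (week 2) → {week 1}; Spec can't share with Deploy (week 1) → nothing is left.
So 2 weeks is not enough.
3 works (last occupied week: week 3): for example QA -> week 1; Research -> week 2; Draft -> week 2; Spec -> week 1; Deploy -> week 3; Launch -> week 1; Sync -> week 1; Audit -> week 2.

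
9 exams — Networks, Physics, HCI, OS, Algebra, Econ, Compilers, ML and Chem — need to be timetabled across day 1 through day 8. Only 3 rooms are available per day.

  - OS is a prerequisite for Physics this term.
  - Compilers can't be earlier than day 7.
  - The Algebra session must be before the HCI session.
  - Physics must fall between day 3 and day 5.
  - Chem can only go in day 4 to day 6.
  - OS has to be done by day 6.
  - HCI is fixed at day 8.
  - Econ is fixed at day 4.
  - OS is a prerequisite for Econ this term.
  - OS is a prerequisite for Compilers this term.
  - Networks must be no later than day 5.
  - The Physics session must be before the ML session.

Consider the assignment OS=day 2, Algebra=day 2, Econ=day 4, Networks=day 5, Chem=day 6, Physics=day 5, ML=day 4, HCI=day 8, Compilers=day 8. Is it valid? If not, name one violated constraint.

OS has to be done by day 6 — holds.
OS is a prerequisite for Physics this term — holds.
Chem can only go in day 4 to day 6 — holds.
Econ is fixed at day 4 — holds.
Compilers can't be earlier than day 7 — holds.
OS is a prerequisite for Econ this term — holds.
OS is a prerequisite for Compilers this term — holds.
Only 3 rooms are available per day — holds.
The Physics session must be before the ML session — violated.
Networks must be no later than day 5 — holds.
The Algebra session must be before the HCI session — holds.
HCI is fixed at day 8 — holds.
Physics must fall between day 3 and day 5 — holds.

No. The Physics session must be before the ML session is not satisfied.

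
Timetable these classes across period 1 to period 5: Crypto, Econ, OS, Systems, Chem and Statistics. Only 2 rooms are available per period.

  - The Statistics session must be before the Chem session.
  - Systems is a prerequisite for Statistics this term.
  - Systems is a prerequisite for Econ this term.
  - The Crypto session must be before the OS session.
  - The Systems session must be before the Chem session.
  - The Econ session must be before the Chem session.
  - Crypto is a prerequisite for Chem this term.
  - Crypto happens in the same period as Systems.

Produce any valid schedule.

Statistics -> period 2, OS -> period 3, Systems -> period 1, Chem -> period 3, Crypto -> period 1, Econ -> period 2

Checking: Statistics(period 2) before Chem(period 3); Crypto(period 1) before OS(period 3); Systems(period 1) before Statistics(period 2); Crypto(period 1) before Chem(period 3); Systems(period 1) before Econ(period 2); Econ(period 2) before Chem(period 3); Systems(period 1) before Chem(period 3); Crypto = Systems = period 1; max 2 per period (cap 2).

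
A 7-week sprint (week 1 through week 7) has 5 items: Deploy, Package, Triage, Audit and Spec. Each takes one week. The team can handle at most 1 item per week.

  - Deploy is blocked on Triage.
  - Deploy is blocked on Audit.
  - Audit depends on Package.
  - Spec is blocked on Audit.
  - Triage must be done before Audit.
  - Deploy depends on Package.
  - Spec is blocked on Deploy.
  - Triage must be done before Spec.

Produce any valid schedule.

Spec -> week 5; Triage -> week 1; Audit -> week 3; Package -> week 2; Deploy -> week 4

Checking: Triage(week 1) before Audit(week 3); Audit(week 3) before Spec(week 5); Package(week 2) before Audit(week 3); Deploy(week 4) before Spec(week 5); Triage(week 1) before Deploy(week 4); Audit(week 3) before Deploy(week 4); Triage(week 1) before Spec(week 5); Package(week 2) before Deploy(week 4); max 1 per week (cap 1).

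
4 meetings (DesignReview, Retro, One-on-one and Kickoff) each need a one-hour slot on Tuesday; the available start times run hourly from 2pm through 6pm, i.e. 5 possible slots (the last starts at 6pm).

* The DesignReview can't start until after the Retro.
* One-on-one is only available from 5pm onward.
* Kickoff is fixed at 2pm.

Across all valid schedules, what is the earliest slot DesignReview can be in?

3pm

Precedence pushes DesignReview to at least 3pm.
DesignReview at 3pm is achievable: DesignReview -> 3pm, One-on-one -> 5pm, Kickoff -> 2pm, Retro -> 2pm.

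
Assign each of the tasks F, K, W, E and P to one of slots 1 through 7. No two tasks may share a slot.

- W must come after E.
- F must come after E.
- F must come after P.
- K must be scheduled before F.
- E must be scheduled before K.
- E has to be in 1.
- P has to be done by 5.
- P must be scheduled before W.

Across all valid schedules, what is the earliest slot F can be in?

Precedence pushes F to at least 3.
F at 4 is achievable: F -> 4; E -> 1; K -> 3; W -> 5; P -> 2.
Nothing earlier works — the capacity limit rule out every slot before 4.

4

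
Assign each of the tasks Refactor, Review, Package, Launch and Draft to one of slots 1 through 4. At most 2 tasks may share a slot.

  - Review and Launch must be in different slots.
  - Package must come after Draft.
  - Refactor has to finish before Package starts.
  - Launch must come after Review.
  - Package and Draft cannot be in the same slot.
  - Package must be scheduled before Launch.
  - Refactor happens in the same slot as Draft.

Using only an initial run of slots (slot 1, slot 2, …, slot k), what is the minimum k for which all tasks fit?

3 slots

The precedence chain requires at least 3 distinct slots.
With at most 2 per slot and 5 tasks, at least 3 slots are needed.
3 works (last occupied slot: 3): for example Review -> 2, Refactor -> 1, Package -> 2, Launch -> 3, Draft -> 1.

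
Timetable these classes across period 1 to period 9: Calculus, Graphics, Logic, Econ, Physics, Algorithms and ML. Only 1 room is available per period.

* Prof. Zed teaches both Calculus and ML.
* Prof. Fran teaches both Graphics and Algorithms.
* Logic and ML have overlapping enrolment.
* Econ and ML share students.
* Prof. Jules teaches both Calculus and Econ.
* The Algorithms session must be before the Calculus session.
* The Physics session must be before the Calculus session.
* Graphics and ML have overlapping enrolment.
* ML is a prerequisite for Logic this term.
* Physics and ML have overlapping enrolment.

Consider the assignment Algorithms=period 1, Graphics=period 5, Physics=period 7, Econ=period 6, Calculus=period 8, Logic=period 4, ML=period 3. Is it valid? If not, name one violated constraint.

The Physics session must be before the Calculus session — holds.
The Algorithms session must be before the Calculus session — holds.
Econ and ML share students — holds.
Prof. Zed teaches both Calculus and ML — holds.
Only 1 room is available per period — holds.
Prof. Fran teaches both Graphics and Algorithms — holds.
Logic and ML have overlapping enrolment — holds.
Graphics and ML have overlapping enrolment — holds.
Prof. Jules teaches both Calculus and Econ — holds.
ML is a prerequisite for Logic this term — holds.
Physics and ML have overlapping enrolment — holds.

Valid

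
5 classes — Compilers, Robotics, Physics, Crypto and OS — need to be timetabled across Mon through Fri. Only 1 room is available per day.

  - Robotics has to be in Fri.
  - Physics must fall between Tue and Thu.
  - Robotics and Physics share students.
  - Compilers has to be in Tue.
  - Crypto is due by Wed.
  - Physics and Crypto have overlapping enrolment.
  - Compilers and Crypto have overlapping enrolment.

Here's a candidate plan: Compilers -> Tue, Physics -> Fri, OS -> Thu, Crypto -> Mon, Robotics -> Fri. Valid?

Invalid. Robotics and Physics share students.

Physics must fall between Tue and Thu — violated.
Compilers and Crypto have overlapping enrolment — holds.
Crypto is due by Wed — holds.
Only 1 room is available per day — violated.
Robotics has to be in Fri — holds.
Compilers has to be in Tue — holds.
Physics and Crypto have overlapping enrolment — holds.
Robotics and Physics share students — violated.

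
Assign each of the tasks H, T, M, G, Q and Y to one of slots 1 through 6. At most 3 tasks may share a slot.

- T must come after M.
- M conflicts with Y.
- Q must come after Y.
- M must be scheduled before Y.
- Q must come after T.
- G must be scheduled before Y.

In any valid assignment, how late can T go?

Precedence pushes T to at least 2; downstream work caps T at 5.
T at 5 is achievable: Q=6, G=1, T=5, Y=2, H=1, M=1.

5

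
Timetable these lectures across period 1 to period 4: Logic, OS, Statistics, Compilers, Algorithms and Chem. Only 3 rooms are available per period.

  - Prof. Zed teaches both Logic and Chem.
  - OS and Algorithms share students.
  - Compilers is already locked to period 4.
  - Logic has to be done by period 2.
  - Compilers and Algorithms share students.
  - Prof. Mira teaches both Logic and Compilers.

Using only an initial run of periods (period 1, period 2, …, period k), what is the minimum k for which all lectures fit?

4 periods

With at most 3 per period and 6 lectures, at least 2 periods are needed.
Compilers can't be placed before period 4, so the schedule must run through at least period 4.
4 works (last occupied period: period 4): for example Compilers -> period 4, Algorithms -> period 2, Logic -> period 1, OS -> period 1, Statistics -> period 1, Chem -> period 2.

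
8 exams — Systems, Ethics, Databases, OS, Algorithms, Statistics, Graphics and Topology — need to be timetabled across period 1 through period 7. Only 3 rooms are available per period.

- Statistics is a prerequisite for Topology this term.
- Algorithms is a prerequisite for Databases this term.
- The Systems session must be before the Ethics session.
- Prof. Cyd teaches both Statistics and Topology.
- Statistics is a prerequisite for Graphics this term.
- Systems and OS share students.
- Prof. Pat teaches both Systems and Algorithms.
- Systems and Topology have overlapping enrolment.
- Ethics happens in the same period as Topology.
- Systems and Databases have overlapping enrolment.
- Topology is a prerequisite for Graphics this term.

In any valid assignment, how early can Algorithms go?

period 1

Downstream work caps Algorithms at period 6.
Algorithms at period 1 is achievable: Systems in period 2; Graphics in period 4; Statistics in period 1; Databases in period 3; OS in period 1; Algorithms in period 1; Ethics in period 3; Topology in period 3.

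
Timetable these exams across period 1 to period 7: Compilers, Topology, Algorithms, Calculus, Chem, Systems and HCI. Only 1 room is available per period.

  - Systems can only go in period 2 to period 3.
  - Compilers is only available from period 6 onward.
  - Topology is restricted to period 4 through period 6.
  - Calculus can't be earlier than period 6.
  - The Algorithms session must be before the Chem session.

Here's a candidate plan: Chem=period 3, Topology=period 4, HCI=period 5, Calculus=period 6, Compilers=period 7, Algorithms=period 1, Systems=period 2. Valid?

Valid

Calculus can't be earlier than period 6 — holds.
Only 1 room is available per period — holds.
Compilers is only available from period 6 onward — holds.
Topology is restricted to period 4 through period 6 — holds.
The Algorithms session must be before the Chem session — holds.
Systems can only go in period 2 to period 3 — holds.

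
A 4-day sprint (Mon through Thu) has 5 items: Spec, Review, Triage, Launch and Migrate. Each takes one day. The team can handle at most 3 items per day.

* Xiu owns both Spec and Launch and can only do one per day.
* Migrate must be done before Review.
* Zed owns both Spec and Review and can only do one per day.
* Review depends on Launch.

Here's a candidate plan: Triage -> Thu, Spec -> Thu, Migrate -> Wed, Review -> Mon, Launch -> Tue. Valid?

Invalid. Migrate must be done before Review.

Xiu owns both Spec and Launch and can only do one per day — holds.
Zed owns both Spec and Review and can only do one per day — holds.
Review depends on Launch — violated.
Migrate must be done before Review — violated.
The team can handle at most 3 items per day — holds.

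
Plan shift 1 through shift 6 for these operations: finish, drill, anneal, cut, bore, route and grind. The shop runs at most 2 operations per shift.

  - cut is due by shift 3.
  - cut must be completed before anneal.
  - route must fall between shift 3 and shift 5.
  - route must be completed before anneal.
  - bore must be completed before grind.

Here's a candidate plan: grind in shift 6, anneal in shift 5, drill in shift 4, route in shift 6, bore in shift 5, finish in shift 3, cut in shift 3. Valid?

cut must be completed before anneal — holds.
cut is due by shift 3 — holds.
bore must be completed before grind — holds.
route must be completed before anneal — violated.
route must fall between shift 3 and shift 5 — violated.
The shop runs at most 2 operations per shift — holds.

Invalid. route must be completed before anneal.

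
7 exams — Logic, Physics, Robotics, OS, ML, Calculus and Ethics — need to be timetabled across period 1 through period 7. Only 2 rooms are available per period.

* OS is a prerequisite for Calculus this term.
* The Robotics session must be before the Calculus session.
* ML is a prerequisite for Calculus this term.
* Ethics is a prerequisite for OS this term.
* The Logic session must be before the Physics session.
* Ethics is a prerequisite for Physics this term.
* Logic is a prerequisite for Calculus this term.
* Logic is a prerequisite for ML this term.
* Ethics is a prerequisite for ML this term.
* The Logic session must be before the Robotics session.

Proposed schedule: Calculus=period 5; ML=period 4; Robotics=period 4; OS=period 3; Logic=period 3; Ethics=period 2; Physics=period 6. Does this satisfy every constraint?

Yes, all constraints hold

Only 2 rooms are available per period — holds.
ML is a prerequisite for Calculus this term — holds.
OS is a prerequisite for Calculus this term — holds.
Ethics is a prerequisite for ML this term — holds.
The Robotics session must be before the Calculus session — holds.
Ethics is a prerequisite for OS this term — holds.
Logic is a prerequisite for ML this term — holds.
Logic is a prerequisite for Calculus this term — holds.
The Logic session must be before the Physics session — holds.
The Logic session must be before the Robotics session — holds.
Ethics is a prerequisite for Physics this term — holds.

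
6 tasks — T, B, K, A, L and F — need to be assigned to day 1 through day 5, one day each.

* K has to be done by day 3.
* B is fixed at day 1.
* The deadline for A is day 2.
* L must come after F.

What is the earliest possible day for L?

day 2

Precedence pushes L to at least day 2.
L at day 2 is achievable: L=day 2; F=day 1; K=day 1; T=day 1; B=day 1; A=day 1.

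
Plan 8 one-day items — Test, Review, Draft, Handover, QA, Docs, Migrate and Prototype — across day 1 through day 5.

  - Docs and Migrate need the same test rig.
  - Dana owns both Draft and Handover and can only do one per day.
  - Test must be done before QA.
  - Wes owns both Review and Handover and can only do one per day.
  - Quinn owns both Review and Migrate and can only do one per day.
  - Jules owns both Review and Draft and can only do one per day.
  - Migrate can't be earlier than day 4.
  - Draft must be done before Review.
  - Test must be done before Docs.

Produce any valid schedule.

Draft in day 1, Docs in day 2, Handover in day 3, Review in day 2, Migrate in day 4, Prototype in day 1, QA in day 2, Test in day 1

Checking: Test(day 1) before Docs(day 2); Test(day 1) before QA(day 2); Draft(day 1) before Review(day 2); Draft(day 1) != Handover(day 3); Review(day 2) != Migrate(day 4); Review(day 2) != Handover(day 3); Review(day 2) != Draft(day 1); Docs(day 2) != Migrate(day 4); Migrate=day 4 in [day 4,day 5].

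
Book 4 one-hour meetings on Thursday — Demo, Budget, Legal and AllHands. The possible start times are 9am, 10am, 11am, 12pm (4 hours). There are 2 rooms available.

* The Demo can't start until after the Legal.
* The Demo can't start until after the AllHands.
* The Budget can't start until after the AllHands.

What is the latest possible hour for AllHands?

Downstream work caps AllHands at 11am.
AllHands at 11am is achievable: AllHands=11am, Legal=9am, Budget=12pm, Demo=12pm.

11am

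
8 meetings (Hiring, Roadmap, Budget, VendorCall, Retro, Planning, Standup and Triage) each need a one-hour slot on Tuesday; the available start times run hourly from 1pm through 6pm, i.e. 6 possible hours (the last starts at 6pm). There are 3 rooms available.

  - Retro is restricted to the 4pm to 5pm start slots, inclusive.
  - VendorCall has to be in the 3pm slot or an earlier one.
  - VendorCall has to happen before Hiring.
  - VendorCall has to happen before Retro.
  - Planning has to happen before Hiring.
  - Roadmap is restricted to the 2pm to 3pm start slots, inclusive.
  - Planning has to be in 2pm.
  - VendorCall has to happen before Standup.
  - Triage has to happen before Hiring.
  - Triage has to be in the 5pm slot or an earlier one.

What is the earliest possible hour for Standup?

2pm

Precedence pushes Standup to at least 2pm.
Standup at 2pm is achievable: Triage in 1pm, Budget in 1pm, Standup in 2pm, Roadmap in 2pm, VendorCall in 1pm, Hiring in 3pm, Planning in 2pm, Retro in 4pm.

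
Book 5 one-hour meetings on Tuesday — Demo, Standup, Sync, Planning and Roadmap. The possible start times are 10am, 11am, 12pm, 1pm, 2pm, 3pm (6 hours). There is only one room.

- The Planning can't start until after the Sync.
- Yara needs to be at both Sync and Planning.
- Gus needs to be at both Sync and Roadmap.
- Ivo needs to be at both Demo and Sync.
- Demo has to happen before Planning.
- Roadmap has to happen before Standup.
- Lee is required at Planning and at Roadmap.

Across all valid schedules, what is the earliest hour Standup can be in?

Precedence pushes Standup to at least 11am.
Standup at 11am is achievable: Demo -> 12pm; Standup -> 11am; Sync -> 1pm; Planning -> 2pm; Roadmap -> 10am.

11am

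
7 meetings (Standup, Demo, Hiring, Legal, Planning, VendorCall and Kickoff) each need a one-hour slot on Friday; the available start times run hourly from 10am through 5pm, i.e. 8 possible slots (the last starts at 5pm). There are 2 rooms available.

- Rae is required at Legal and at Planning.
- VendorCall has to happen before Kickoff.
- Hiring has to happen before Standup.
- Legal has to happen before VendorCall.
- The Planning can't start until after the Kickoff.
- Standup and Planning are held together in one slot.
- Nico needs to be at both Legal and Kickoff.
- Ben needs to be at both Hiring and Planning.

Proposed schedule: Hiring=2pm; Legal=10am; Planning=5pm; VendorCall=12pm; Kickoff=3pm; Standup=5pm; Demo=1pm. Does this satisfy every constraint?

There are 2 rooms available — holds.
Legal has to happen before VendorCall — holds.
VendorCall has to happen before Kickoff — holds.
Hiring has to happen before Standup — holds.
Ben needs to be at both Hiring and Planning — holds.
Standup and Planning are held together in one slot — holds.
Rae is required at Legal and at Planning — holds.
Nico needs to be at both Legal and Kickoff — holds.
The Planning can't start until after the Kickoff — holds.

Yes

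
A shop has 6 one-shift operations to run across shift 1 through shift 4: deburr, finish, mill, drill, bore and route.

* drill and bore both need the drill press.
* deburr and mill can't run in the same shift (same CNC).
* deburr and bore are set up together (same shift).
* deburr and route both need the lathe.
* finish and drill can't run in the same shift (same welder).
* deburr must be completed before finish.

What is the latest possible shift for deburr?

Downstream work caps deburr at shift 3.
deburr at shift 3 is achievable: route=shift 1; bore=shift 3; finish=shift 4; mill=shift 1; deburr=shift 3; drill=shift 1.

shift 3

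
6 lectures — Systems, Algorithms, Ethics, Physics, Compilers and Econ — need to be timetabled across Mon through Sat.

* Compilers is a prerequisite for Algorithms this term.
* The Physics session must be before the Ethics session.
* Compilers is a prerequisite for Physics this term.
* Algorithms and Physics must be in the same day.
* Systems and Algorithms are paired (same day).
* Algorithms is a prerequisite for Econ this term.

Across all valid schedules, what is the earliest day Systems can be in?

Systems must be in the same day as Algorithms, which can't be before Tue, so Systems is at least Tue; Systems must be in the same day as Algorithms, which can't be after Fri, so Systems is at most Fri.
Systems at Tue is achievable: Compilers=Mon, Ethics=Wed, Algorithms=Tue, Systems=Tue, Physics=Tue, Econ=Wed.

Tue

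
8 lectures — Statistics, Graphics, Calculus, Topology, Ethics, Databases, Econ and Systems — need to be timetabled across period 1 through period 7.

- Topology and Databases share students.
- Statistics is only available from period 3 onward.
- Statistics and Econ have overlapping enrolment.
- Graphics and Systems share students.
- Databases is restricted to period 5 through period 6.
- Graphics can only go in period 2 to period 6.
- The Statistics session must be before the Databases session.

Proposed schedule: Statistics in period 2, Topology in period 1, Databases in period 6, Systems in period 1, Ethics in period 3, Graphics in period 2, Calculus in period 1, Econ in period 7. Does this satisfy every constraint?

Graphics and Systems share students — holds.
Statistics is only available from period 3 onward — violated.
Graphics can only go in period 2 to period 6 — holds.
The Statistics session must be before the Databases session — holds.
Databases is restricted to period 5 through period 6 — holds.
Topology and Databases share students — holds.
Statistics and Econ have overlapping enrolment — holds.

No. Statistics is only available from period 3 onward is not satisfied.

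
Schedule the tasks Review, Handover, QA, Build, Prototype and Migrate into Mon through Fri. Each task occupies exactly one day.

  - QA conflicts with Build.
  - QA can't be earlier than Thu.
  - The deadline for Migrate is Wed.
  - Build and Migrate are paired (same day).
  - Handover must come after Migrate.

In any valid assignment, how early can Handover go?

Tue

Precedence pushes Handover to at least Tue.
Handover at Tue is achievable: Review -> Mon, Handover -> Tue, QA -> Thu, Prototype -> Mon, Migrate -> Mon, Build -> Mon.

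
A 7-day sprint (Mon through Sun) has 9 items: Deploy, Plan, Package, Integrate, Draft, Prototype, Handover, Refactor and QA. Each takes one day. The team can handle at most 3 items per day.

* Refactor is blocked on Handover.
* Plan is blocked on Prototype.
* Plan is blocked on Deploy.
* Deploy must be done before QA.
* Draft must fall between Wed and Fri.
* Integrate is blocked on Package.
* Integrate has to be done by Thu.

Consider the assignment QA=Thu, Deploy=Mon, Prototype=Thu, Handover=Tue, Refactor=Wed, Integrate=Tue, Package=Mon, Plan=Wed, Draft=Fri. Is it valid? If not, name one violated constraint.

The team can handle at most 3 items per day — holds.
Deploy must be done before QA — holds.
Integrate is blocked on Package — holds.
Plan is blocked on Prototype — violated.
Integrate has to be done by Thu — holds.
Draft must fall between Wed and Fri — holds.
Refactor is blocked on Handover — holds.
Plan is blocked on Deploy — holds.

No — it violates: Plan is blocked on Prototype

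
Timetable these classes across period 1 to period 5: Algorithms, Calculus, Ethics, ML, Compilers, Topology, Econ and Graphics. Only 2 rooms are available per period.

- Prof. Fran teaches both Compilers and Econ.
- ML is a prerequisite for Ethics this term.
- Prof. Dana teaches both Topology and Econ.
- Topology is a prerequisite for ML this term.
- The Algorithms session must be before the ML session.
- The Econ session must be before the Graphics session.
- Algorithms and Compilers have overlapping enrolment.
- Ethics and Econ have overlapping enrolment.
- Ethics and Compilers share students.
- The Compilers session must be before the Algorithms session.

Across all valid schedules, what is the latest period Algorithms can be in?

period 3

Precedence pushes Algorithms to at least period 2; downstream work caps Algorithms at period 3.
Algorithms at period 3 is achievable: Graphics=period 3, Algorithms=period 3, Topology=period 1, Ethics=period 5, ML=period 4, Compilers=period 1, Econ=period 2, Calculus=period 2.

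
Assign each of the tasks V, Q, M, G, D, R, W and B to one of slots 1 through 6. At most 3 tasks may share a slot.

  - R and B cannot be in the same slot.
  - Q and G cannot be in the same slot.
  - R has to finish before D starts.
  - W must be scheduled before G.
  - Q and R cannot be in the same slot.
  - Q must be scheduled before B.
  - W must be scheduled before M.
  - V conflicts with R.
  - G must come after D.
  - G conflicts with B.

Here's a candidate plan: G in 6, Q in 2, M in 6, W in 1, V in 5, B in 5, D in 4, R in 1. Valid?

Valid

V conflicts with R — holds.
Q and G cannot be in the same slot — holds.
R has to finish before D starts — holds.
W must be scheduled before G — holds.
At most 3 tasks may share a slot — holds.
G must come after D — holds.
Q must be scheduled before B — holds.
W must be scheduled before M — holds.
Q and R cannot be in the same slot — holds.
G conflicts with B — holds.
R and B cannot be in the same slot — holds.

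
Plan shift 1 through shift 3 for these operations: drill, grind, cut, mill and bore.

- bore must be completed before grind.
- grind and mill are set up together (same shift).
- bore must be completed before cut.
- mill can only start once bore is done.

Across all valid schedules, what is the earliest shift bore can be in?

Downstream work caps bore at shift 2.
bore at shift 1 is achievable: drill=shift 1; mill=shift 2; bore=shift 1; cut=shift 2; grind=shift 2.

shift 1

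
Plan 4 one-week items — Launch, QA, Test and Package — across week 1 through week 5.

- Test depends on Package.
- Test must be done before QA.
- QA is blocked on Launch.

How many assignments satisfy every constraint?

35

Splitting on Launch: it can be week 1 (10), week 2 (10), week 3 (9), week 4 (6). Listing each branch's schedules as (QA, Test, Package) by week number:
Launch=week 1: (3,2,1) (4,2,1) (4,3,1) (4,3,2) (5,2,1) (5,3,1) (5,3,2) (5,4,1) (5,4,2) (5,4,3) — 10.
Launch=week 2: (3,2,1) (4,2,1) (4,3,1) (4,3,2) (5,2,1) (5,3,1) (5,3,2) (5,4,1) (5,4,2) (5,4,3) — 10.
Launch=week 3: (4,2,1) (4,3,1) (4,3,2) (5,2,1) (5,3,1) (5,3,2) (5,4,1) (5,4,2) (5,4,3) — 9.
Launch=week 4: (5,2,1) (5,3,1) (5,3,2) (5,4,1) (5,4,2) (5,4,3) — 6.
Summing: 10 + 10 + 9 + 6 = 35.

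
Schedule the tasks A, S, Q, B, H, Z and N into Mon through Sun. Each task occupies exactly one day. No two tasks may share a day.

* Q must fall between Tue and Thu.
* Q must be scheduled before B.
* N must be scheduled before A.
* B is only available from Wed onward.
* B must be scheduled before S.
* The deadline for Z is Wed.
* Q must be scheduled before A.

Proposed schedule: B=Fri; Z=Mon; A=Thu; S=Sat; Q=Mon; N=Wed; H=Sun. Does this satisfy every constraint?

Q must fall between Tue and Thu — violated.
B is only available from Wed onward — holds.
The deadline for Z is Wed — holds.
Q must be scheduled before A — holds.
No two tasks may share a day — violated.
N must be scheduled before A — holds.
Q must be scheduled before B — holds.
B must be scheduled before S — holds.

No. Q must fall between Tue and Thu is not satisfied.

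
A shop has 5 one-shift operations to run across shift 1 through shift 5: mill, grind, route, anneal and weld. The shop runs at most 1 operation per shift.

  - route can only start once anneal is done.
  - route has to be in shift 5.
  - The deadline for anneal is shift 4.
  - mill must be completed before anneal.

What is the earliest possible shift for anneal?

Precedence pushes anneal to at least shift 2; anneal's own window allows nothing later than shift 4.
anneal at shift 2 is achievable: mill=shift 1; weld=shift 4; grind=shift 3; anneal=shift 2; route=shift 5.

shift 2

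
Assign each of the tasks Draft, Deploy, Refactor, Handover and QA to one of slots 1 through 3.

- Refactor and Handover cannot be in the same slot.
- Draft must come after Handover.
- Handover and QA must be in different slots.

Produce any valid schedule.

Refactor in 2; Handover in 1; QA in 2; Deploy in 1; Draft in 2

Checking: Handover(1) before Draft(2); Refactor(2) != Handover(1); Handover(1) != QA(2).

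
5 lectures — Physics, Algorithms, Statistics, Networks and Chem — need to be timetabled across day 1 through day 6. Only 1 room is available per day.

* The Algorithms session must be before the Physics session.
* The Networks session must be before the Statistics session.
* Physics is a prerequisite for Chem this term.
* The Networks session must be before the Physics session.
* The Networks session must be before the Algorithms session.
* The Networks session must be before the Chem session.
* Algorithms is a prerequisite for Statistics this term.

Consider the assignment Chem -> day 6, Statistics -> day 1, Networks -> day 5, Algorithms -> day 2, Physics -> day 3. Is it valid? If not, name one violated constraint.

No — it violates: The Networks session must be before the Statistics session

Algorithms is a prerequisite for Statistics this term — violated.
The Algorithms session must be before the Physics session — holds.
The Networks session must be before the Algorithms session — violated.
The Networks session must be before the Physics session — violated.
The Networks session must be before the Chem session — holds.
The Networks session must be before the Statistics session — violated.
Physics is a prerequisite for Chem this term — holds.
Only 1 room is available per day — holds.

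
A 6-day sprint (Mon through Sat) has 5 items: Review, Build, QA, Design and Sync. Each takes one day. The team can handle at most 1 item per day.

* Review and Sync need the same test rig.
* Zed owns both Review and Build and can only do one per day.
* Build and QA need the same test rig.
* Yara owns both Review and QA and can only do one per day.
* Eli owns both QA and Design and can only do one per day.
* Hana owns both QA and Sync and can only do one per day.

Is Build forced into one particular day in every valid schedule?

Build can be Mon (e.g. Design in Thu; Review in Tue; Build in Mon; Sync in Fri; QA in Wed) or Tue (e.g. Design in Thu; Review in Mon; Sync in Fri; QA in Wed; Build in Tue).

No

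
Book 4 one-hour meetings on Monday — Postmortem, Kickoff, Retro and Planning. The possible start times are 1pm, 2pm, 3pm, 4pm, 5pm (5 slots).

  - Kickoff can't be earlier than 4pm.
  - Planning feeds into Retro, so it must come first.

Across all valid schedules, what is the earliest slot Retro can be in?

2pm

Precedence pushes Retro to at least 2pm.
Retro at 2pm is achievable: Planning -> 1pm, Kickoff -> 4pm, Retro -> 2pm, Postmortem -> 1pm.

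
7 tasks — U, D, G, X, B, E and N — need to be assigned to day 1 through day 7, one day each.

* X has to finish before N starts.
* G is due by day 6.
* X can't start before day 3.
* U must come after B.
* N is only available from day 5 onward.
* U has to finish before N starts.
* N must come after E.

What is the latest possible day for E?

day 6

Downstream work caps E at day 6.
E at day 6 is achievable: E -> day 6; X -> day 3; B -> day 1; N -> day 7; D -> day 1; U -> day 2; G -> day 1.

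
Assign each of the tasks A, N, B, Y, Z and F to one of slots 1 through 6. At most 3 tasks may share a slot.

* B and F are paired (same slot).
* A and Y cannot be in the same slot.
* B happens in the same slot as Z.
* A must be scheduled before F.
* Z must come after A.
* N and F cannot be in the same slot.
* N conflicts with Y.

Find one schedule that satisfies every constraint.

B in 2; N in 1; A in 1; Z in 2; F in 2; Y in 3

Checking: A(1) before F(2); A(1) before Z(2); N(1) != Y(3); A(1) != Y(3); N(1) != F(2); B = Z = 2; B = F = 2; max 3 per slot (cap 3).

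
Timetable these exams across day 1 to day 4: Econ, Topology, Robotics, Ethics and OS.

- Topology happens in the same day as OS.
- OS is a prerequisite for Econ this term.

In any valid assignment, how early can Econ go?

day 2

Precedence pushes Econ to at least day 2.
Econ at day 2 is achievable: Econ -> day 2; Ethics -> day 1; OS -> day 1; Topology -> day 1; Robotics -> day 1.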